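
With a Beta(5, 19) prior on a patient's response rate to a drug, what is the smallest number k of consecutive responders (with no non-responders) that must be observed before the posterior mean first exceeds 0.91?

k = 188

After k responders and 0 non-responders the posterior is Beta(5+k, 19), with mean (5+k)/(5+19+k).
Set (5+k)/(24+k) > 0.91 and solve: k > (0.91·24 − 5)/(1 − 0.91) = 187.111.
The smallest integer exceeding 187.111 is 188.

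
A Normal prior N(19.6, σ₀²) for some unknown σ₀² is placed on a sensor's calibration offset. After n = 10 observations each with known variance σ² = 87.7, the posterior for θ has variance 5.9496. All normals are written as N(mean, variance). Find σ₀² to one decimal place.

Posterior precision equals prior precision plus data precision: 1/σ_n² = 1/σ₀² + n/σ².
So 1/σ₀² = 1/5.9496 − 10/87.7 = 0.168079 − 0.114025 = 0.054054.
Hence σ₀² = 1/0.054054 ≈ 18.5.

σ₀² = 18.5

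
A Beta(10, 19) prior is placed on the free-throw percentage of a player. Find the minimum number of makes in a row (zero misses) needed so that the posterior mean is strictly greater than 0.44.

After k makes and 0 misses the posterior is Beta(10+k, 19), with mean (10+k)/(10+19+k).
Set (10+k)/(29+k) > 0.44 and solve: k > (0.44·29 − 10)/(1 − 0.44) = 4.929.
The smallest integer exceeding 4.929 is 5.

k = 5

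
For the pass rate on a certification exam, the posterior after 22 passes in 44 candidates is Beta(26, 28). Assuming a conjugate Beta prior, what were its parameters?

Beta(4, 6)

Under Beta–binomial conjugacy the posterior parameters are (α+s, β+f).
Subtract the data counts: 26−22=4, 28−22=6.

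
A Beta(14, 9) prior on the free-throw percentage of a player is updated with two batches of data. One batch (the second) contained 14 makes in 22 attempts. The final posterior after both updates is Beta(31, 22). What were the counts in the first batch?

3 makes and 5 misses

Sequential conjugate updates are equivalent to a single update on the pooled data, so total successes = posterior α − prior α and total failures = posterior β − prior β.
Total across both batches: 31−14=17 makes, 22−9=13 misses.
Subtract the second batch: 17−14=3 makes and 13−8=5 misses.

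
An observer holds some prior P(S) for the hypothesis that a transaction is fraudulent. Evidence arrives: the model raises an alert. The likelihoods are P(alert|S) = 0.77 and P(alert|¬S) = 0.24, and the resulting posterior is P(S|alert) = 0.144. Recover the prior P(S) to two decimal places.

P(S) = 0.05

Bayes' rule in odds form gives O(S|E) = O(S)·[P(E|S)/P(E|¬S)], hence O(S) = O(S|E)/LR.
Posterior odds = 0.144/(1−0.144) = 0.1682. LR = 0.77/0.24 = 3.2083.
Prior odds = 0.1682/3.2083 = 0.0524, so P(S) = 0.0524/(1+0.0524) ≈ 0.05.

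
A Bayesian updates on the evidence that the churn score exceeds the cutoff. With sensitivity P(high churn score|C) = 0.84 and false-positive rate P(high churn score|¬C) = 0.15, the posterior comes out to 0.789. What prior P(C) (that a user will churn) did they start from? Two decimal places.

Bayes' rule in odds form gives O(C|E) = O(C)·[P(E|C)/P(E|¬C)], hence O(C) = O(C|E)/LR.
Posterior odds = 0.789/(1−0.789) = 3.7393. LR = 0.84/0.15 = 5.6000.
Prior odds = 3.7393/5.6000 = 0.6677, so P(C) = 0.6677/(1+0.6677) ≈ 0.40.

P(C) = 0.40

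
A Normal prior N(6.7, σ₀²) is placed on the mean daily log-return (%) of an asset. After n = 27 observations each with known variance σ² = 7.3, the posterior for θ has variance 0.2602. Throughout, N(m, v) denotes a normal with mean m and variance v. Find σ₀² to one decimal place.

Posterior precision equals prior precision plus data precision: 1/σ_n² = 1/σ₀² + n/σ².
So 1/σ₀² = 1/0.2602 − 27/7.3 = 3.843198 − 3.698630 = 0.144568.
Hence σ₀² = 1/0.144568 ≈ 6.9.

σ₀² = 6.9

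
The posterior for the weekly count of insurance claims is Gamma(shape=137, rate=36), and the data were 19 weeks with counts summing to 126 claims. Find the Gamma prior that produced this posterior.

A Gamma(α, β) prior (rate parametrization) on a Poisson rate with n observations summing to S gives posterior Gamma(α+S, β+n).
So α = 137 − 126 = 11 and β = 36 − 19 = 17.

Gamma(shape=11, rate=17)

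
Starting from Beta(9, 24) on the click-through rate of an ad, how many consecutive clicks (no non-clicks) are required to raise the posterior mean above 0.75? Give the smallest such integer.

After k clicks and 0 non-clicks the posterior is Beta(9+k, 24), with mean (9+k)/(9+24+k).
Set (9+k)/(33+k) > 0.75 and solve: k > (0.75·33 − 9)/(1 − 0.75) = 63.000.
The smallest integer exceeding 63.000 is 64.

k = 64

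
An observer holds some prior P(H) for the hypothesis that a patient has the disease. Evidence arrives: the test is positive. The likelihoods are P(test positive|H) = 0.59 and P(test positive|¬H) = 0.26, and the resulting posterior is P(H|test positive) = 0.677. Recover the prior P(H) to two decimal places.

P(H) = 0.48

Bayes' rule in odds form gives O(H|E) = O(H)·[P(E|H)/P(E|¬H)], hence O(H) = O(H|E)/LR.
Posterior odds = 0.677/(1−0.677) = 2.0960. LR = 0.59/0.26 = 2.2692.
Prior odds = 2.0960/2.2692 = 0.9237, so P(H) = 0.9237/(1+0.9237) ≈ 0.48.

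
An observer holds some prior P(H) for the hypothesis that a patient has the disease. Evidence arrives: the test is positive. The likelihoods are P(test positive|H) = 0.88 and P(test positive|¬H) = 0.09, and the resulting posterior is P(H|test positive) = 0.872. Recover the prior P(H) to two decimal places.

P(H) = 0.41

Bayes' rule in odds form gives O(H|E) = O(H)·[P(E|H)/P(E|¬H)], hence O(H) = O(H|E)/LR.
Posterior odds = 0.872/(1−0.872) = 6.8125. LR = 0.88/0.09 = 9.7778.
Prior odds = 6.8125/9.7778 = 0.6967, so P(H) = 0.6967/(1+0.6967) ≈ 0.41.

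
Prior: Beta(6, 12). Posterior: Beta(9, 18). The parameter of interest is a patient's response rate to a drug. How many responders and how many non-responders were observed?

Under Beta–binomial conjugacy the posterior parameters are (a+s, b+f).
Match parameters: s=9−6=3, f=18−12=6.

3 responders and 6 non-responders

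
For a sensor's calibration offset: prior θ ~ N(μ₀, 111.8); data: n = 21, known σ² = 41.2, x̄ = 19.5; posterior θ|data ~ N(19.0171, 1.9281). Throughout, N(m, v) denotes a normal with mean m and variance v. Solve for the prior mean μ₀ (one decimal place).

The posterior mean is a precision-weighted average: μ_n = (τ₀μ₀ + τ_data·x̄)/(τ₀+τ_data), with τ₀=1/σ₀² and τ_data=n/σ².
Here τ₀ = 1/111.8 = 0.008945 and τ_data = 21/41.2 = 0.509709, so τ_n = 0.518654.
Rearranging for μ₀: μ₀ = (μ_n·τ_n − τ_data·x̄)/τ₀ = (19.0171·0.518654 − 0.509709·19.5) / 0.008945 = -0.076031/0.008945 ≈ -8.5.

μ₀ = -8.5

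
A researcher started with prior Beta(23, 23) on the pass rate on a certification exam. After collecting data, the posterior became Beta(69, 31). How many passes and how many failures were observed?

46 passes and 8 failures

Beta is conjugate to the binomial likelihood: posterior = Beta(a+s, b+f).
Match parameters: s=69−23=46, f=31−23=8.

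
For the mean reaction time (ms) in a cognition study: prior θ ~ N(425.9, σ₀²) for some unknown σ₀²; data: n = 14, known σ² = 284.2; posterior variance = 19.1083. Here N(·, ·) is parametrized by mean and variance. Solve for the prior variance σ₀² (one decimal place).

σ₀² = 325.5

For the Normal–Normal model with known σ², precisions add: τ_n = τ₀ + n/σ².
So 1/σ₀² = 1/19.1083 − 14/284.2 = 0.052333 − 0.049261 = 0.003072.
Hence σ₀² = 1/0.003072 ≈ 325.5.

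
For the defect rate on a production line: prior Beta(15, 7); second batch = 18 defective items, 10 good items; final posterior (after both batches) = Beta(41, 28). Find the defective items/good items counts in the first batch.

Sequential conjugate updates are equivalent to a single update on the pooled data, so total successes = posterior α − prior α and total failures = posterior β − prior β.
Total across both batches: 41−15=26 defective items, 28−7=21 good items.
Subtract the second batch: 26−18=8 defective items and 21−10=11 good items.

8 defective items and 11 good items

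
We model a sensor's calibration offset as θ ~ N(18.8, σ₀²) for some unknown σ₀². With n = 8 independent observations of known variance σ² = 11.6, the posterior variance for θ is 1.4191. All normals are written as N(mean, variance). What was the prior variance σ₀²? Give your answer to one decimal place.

σ₀² = 66.6

For the Normal–Normal model with known σ², precisions add: τ_n = τ₀ + n/σ².
So 1/σ₀² = 1/1.4191 − 8/11.6 = 0.704672 − 0.689655 = 0.015017.
Hence σ₀² = 1/0.015017 ≈ 66.6.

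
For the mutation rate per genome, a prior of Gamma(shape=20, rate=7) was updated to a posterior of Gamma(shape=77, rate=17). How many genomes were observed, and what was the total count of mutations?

A Gamma(α, β) prior (rate parametrization) on a Poisson rate with n observations summing to S gives posterior Gamma(α+S, β+n).
Matching: Σxᵢ = 77 − 20 = 57 and n = 17 − 7 = 10.

n = 10 genomes with total 57 mutations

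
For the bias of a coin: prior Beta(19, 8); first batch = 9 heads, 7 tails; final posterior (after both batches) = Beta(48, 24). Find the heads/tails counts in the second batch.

Because Beta–binomial updating is additive in the counts, the combined data contributed (α_post−α_prior, β_post−β_prior) successes and failures.
Total across both batches: 48−19=29 heads, 24−8=16 tails.
Subtract the first batch: 29−9=20 heads and 16−7=9 tails.

20 heads and 9 tails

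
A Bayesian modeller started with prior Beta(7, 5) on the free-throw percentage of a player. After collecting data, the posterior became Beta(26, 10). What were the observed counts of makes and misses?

19 makes and 5 misses

A Beta(a, b) prior with s successes and f failures in binomial data gives a Beta(a+s, b+f) posterior.
Match parameters: s=26−7=19, f=10−5=5.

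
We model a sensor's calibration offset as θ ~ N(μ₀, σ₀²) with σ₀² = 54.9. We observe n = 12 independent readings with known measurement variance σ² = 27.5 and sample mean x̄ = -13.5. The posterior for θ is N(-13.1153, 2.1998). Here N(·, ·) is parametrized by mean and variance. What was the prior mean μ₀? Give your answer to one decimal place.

With known observation variance, the Normal–Normal posterior has precision τ_n = τ₀ + n/σ² and mean μ_n = (τ₀μ₀ + (n/σ²)x̄)/τ_n.
Here τ₀ = 1/54.9 = 0.018215 and τ_data = 12/27.5 = 0.436364, so τ_n = 0.454579.
Rearranging for μ₀: μ₀ = (μ_n·τ_n − τ_data·x̄)/τ₀ = (-13.1153·0.454579 − 0.436364·-13.5) / 0.018215 = -0.071026/0.018215 ≈ -3.9.

μ₀ = -3.9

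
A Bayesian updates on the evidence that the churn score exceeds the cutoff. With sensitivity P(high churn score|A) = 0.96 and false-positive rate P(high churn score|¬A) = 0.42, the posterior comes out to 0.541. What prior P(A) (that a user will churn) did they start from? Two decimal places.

P(A) = 0.34

In odds form, posterior odds = prior odds × likelihood ratio, so prior odds = posterior odds ÷ LR.
Posterior odds = 0.541/(1−0.541) = 1.1786. LR = 0.96/0.42 = 2.2857.
Prior odds = 1.1786/2.2857 = 0.5156, so P(A) = 0.5156/(1+0.5156) ≈ 0.34.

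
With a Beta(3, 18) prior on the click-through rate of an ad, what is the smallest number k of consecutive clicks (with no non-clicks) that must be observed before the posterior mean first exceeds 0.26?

After k clicks and 0 non-clicks the posterior is Beta(3+k, 18), with mean (3+k)/(3+18+k).
Set (3+k)/(21+k) > 0.26 and solve: k > (0.26·21 − 3)/(1 − 0.26) = 3.324.
The smallest integer exceeding 3.324 is 4.

k = 4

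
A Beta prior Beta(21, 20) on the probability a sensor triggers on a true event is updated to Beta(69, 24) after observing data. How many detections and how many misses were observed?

48 detections and 4 misses

Beta is conjugate to the binomial likelihood: posterior = Beta(a+s, b+f).
So s = 69 − 21 = 48 and f = 24 − 20 = 4.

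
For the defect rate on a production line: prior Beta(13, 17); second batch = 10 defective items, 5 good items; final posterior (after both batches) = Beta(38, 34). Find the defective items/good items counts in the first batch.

15 defective items and 12 good items

Sequential conjugate updates are equivalent to a single update on the pooled data, so total successes = posterior α − prior α and total failures = posterior β − prior β.
Total across both batches: 38−13=25 defective items, 34−17=17 good items.
Subtract the second batch: 25−10=15 defective items and 17−5=12 good items.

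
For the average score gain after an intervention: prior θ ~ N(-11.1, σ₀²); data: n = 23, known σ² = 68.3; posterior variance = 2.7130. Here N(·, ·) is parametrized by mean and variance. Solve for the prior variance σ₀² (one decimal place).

σ₀² = 31.4

For the Normal–Normal model with known σ², precisions add: τ_n = τ₀ + n/σ².
So 1/σ₀² = 1/2.7130 − 23/68.3 = 0.368596 − 0.336750 = 0.031846.
Hence σ₀² = 1/0.031846 ≈ 31.4.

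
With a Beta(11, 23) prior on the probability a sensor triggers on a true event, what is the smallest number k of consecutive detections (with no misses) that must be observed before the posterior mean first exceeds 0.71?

After k detections and 0 misses the posterior is Beta(11+k, 23), with mean (11+k)/(11+23+k).
Set (11+k)/(34+k) > 0.71 and solve: k > (0.71·34 − 11)/(1 − 0.71) = 45.310.
The smallest integer exceeding 45.310 is 46.

k = 46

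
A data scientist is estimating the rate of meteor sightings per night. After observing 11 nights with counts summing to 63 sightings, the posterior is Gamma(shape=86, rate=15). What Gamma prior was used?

Gamma(shape=23, rate=4)

A Gamma(α, β) prior (rate parametrization) on a Poisson rate with n observations summing to S gives posterior Gamma(α+S, β+n).
So α = 86 − 63 = 23 and β = 15 − 11 = 4.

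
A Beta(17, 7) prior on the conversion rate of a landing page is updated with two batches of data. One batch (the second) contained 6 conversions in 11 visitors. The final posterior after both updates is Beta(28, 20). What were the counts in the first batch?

5 conversions and 8 bounces

Sequential conjugate updates are equivalent to a single update on the pooled data, so total successes = posterior α − prior α and total failures = posterior β − prior β.
Total across both batches: 28−17=11 conversions, 20−7=13 bounces.
Subtract the second batch: 11−6=5 conversions and 13−5=8 bounces.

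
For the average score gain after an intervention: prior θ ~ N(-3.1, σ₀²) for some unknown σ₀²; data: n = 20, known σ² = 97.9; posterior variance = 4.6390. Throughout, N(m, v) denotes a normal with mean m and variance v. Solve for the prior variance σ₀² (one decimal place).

For the Normal–Normal model with known σ², precisions add: τ_n = τ₀ + n/σ².
So 1/σ₀² = 1/4.6390 − 20/97.9 = 0.215564 − 0.204290 = 0.011274.
Hence σ₀² = 1/0.011274 ≈ 88.7.

σ₀² = 88.7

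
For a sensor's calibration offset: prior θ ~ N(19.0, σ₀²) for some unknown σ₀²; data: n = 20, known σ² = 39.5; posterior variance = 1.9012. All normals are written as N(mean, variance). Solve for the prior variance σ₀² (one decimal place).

σ₀² = 50.9

Posterior precision equals prior precision plus data precision: 1/σ_n² = 1/σ₀² + n/σ².
So 1/σ₀² = 1/1.9012 − 20/39.5 = 0.525984 − 0.506329 = 0.019655.
Hence σ₀² = 1/0.019655 ≈ 50.9.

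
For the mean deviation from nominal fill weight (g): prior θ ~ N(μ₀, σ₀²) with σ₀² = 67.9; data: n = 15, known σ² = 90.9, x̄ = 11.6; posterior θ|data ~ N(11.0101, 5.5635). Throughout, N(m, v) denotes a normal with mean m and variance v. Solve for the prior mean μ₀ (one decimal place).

The posterior mean is a precision-weighted average: μ_n = (τ₀μ₀ + τ_data·x̄)/(τ₀+τ_data), with τ₀=1/σ₀² and τ_data=n/σ².
Here τ₀ = 1/67.9 = 0.014728 and τ_data = 15/90.9 = 0.165017, so τ_n = 0.179745.
Rearranging for μ₀: μ₀ = (μ_n·τ_n − τ_data·x̄)/τ₀ = (11.0101·0.179745 − 0.165017·11.6) / 0.014728 = 0.064813/0.014728 ≈ 4.4.

μ₀ = 4.4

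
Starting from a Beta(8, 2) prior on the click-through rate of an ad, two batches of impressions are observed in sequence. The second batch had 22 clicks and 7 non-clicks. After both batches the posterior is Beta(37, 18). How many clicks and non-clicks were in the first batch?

Because Beta–binomial updating is additive in the counts, the combined data contributed (α_post−α_prior, β_post−β_prior) successes and failures.
Total across both batches: 37−8=29 clicks, 18−2=16 non-clicks.
Subtract the second batch: 29−22=7 clicks and 16−7=9 non-clicks.

7 clicks and 9 non-clicks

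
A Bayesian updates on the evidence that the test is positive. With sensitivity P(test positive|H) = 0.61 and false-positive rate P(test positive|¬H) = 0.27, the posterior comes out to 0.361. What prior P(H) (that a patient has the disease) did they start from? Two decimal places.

In odds form, posterior odds = prior odds × likelihood ratio, so prior odds = posterior odds ÷ LR.
Posterior odds = 0.361/(1−0.361) = 0.5649. LR = 0.61/0.27 = 2.2593.
Prior odds = 0.5649/2.2593 = 0.2500, so P(H) = 0.2500/(1+0.2500) ≈ 0.20.

P(H) = 0.20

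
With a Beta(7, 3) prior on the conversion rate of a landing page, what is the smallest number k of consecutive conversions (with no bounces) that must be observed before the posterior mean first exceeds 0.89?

After k conversions and 0 bounces the posterior is Beta(7+k, 3), with mean (7+k)/(7+3+k).
Set (7+k)/(10+k) > 0.89 and solve: k > (0.89·10 − 7)/(1 − 0.89) = 17.273.
The smallest integer exceeding 17.273 is 18, and checking k=18: (25)/(28) = 0.8929 > 0.89.

k = 18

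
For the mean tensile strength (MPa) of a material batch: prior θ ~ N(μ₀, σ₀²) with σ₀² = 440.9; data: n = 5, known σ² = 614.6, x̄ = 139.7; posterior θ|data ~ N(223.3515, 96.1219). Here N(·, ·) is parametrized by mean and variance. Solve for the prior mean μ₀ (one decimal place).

With known observation variance, the Normal–Normal posterior has precision τ_n = τ₀ + n/σ² and mean μ_n = (τ₀μ₀ + (n/σ²)x̄)/τ_n.
Here τ₀ = 1/440.9 = 0.002268 and τ_data = 5/614.6 = 0.008135, so τ_n = 0.010403.
Rearranging for μ₀: μ₀ = (μ_n·τ_n − τ_data·x̄)/τ₀ = (223.3515·0.010403 − 0.008135·139.7) / 0.002268 = 1.187066/0.002268 ≈ 523.4.

μ₀ = 523.4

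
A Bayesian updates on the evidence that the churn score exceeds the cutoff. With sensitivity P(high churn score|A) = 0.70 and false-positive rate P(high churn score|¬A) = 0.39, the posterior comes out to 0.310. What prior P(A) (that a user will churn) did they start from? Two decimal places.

In odds form, posterior odds = prior odds × likelihood ratio, so prior odds = posterior odds ÷ LR.
Posterior odds = 0.310/(1−0.310) = 0.4493. LR = 0.70/0.39 = 1.7949.
Prior odds = 0.4493/1.7949 = 0.2503, so P(A) = 0.2503/(1+0.2503) ≈ 0.20.

P(A) = 0.20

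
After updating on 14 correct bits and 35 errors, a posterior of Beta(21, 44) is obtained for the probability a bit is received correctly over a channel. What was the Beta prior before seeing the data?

Beta(7, 9)

A Beta(α, β) prior with s successes and f failures in binomial data gives a Beta(α+s, β+f) posterior.
Subtract the data counts: 21−14=7, 44−35=9.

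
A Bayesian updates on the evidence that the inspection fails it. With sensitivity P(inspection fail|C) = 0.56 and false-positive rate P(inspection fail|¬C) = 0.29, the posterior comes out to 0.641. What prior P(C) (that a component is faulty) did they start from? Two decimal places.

P(C) = 0.48

In odds form, posterior odds = prior odds × likelihood ratio, so prior odds = posterior odds ÷ LR.
Posterior odds = 0.641/(1−0.641) = 1.7855. LR = 0.56/0.29 = 1.9310.
Prior odds = 1.7855/1.9310 = 0.9247, so P(C) = 0.9247/(1+0.9247) ≈ 0.48.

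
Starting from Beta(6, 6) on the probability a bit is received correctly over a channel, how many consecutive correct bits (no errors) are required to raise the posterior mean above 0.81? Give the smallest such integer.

After k correct bits and 0 errors the posterior is Beta(6+k, 6), with mean (6+k)/(6+6+k).
Set (6+k)/(12+k) > 0.81 and solve: k > (0.81·12 − 6)/(1 − 0.81) = 19.579.
The smallest integer exceeding 19.579 is 20.

k = 20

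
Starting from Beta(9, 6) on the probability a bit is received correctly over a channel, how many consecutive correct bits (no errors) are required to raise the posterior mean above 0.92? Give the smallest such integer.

k = 61

After k correct bits and 0 errors the posterior is Beta(9+k, 6), with mean (9+k)/(9+6+k).
Set (9+k)/(15+k) > 0.92 and solve: k > (0.92·15 − 9)/(1 − 0.92) = 60.000.
The smallest integer exceeding 60.000 is 61, and checking k=61: (70)/(76) = 0.9211 > 0.92.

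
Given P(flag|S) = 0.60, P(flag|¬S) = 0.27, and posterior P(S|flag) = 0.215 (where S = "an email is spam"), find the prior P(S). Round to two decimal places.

Bayes' rule in odds form gives O(S|E) = O(S)·[P(E|S)/P(E|¬S)], hence O(S) = O(S|E)/LR.
Posterior odds = 0.215/(1−0.215) = 0.2739. LR = 0.60/0.27 = 2.2222.
Prior odds = 0.2739/2.2222 = 0.1233, so P(S) = 0.1233/(1+0.1233) ≈ 0.11.

P(S) = 0.11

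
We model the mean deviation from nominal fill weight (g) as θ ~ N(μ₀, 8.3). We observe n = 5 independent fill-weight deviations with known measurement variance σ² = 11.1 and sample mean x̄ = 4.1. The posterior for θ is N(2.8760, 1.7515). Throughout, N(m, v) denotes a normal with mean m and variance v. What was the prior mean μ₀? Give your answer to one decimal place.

μ₀ = -1.7

The posterior mean is a precision-weighted average: μ_n = (τ₀μ₀ + τ_data·x̄)/(τ₀+τ_data), with τ₀=1/σ₀² and τ_data=n/σ².
Here τ₀ = 1/8.3 = 0.120482 and τ_data = 5/11.1 = 0.450450, so τ_n = 0.570932.
Rearranging for μ₀: μ₀ = (μ_n·τ_n − τ_data·x̄)/τ₀ = (2.8760·0.570932 − 0.450450·4.1) / 0.120482 = -0.204845/0.120482 ≈ -1.7.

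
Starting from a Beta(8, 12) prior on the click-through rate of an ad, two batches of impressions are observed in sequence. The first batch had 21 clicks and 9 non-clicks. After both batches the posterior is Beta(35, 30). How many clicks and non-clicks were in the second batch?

Because Beta–binomial updating is additive in the counts, the combined data contributed (α_post−α_prior, β_post−β_prior) successes and failures.
Total across both batches: 35−8=27 clicks, 30−12=18 non-clicks.
Subtract the first batch: 27−21=6 clicks and 18−9=9 non-clicks.

6 clicks and 9 non-clicks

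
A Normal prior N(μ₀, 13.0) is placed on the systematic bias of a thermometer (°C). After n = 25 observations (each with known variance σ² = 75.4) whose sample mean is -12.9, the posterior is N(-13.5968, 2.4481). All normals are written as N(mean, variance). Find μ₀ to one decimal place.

μ₀ = -16.6

The posterior mean is a precision-weighted average: μ_n = (τ₀μ₀ + τ_data·x̄)/(τ₀+τ_data), with τ₀=1/σ₀² and τ_data=n/σ².
Here τ₀ = 1/13.0 = 0.076923 and τ_data = 25/75.4 = 0.331565, so τ_n = 0.408488.
Rearranging for μ₀: μ₀ = (μ_n·τ_n − τ_data·x̄)/τ₀ = (-13.5968·0.408488 − 0.331565·-12.9) / 0.076923 = -1.276941/0.076923 ≈ -16.6.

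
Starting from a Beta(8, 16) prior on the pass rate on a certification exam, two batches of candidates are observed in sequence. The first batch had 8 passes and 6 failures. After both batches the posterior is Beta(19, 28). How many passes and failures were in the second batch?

3 passes and 6 failures

Because Beta–binomial updating is additive in the counts, the combined data contributed (α_post−α_prior, β_post−β_prior) successes and failures.
Total across both batches: 19−8=11 passes, 28−16=12 failures.
Subtract the first batch: 11−8=3 passes and 12−6=6 failures.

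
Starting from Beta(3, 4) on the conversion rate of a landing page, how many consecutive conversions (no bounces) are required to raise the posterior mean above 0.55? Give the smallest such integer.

After k conversions and 0 bounces the posterior is Beta(3+k, 4), with mean (3+k)/(3+4+k).
Set (3+k)/(7+k) > 0.55 and solve: k > (0.55·7 − 3)/(1 − 0.55) = 1.889.
The smallest integer exceeding 1.889 is 2, and checking k=2: (5)/(9) = 0.5556 > 0.55.

k = 2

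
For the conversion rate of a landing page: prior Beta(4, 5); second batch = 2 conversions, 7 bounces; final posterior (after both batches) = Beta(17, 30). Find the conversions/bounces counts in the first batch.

Sequential conjugate updates are equivalent to a single update on the pooled data, so total successes = posterior α − prior α and total failures = posterior β − prior β.
Total across both batches: 17−4=13 conversions, 30−5=25 bounces.
Subtract the second batch: 13−2=11 conversions and 25−7=18 bounces.

11 conversions and 18 bounces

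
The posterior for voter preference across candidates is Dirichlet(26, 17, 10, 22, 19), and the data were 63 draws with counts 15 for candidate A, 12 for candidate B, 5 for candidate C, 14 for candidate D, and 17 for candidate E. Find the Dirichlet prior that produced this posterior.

Dirichlet(11, 5, 5, 8, 2)

For a Dirichlet(α) prior with multinomial counts c, the posterior is Dirichlet(α + c) componentwise.
Subtract each count from the matching posterior parameter: 26−15=11, 17−12=5, 10−5=5, 22−14=8, 19−17=2.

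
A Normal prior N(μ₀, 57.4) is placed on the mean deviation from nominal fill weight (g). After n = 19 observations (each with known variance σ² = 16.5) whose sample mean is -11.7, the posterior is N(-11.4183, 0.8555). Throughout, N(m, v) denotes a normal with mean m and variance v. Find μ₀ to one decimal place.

μ₀ = 7.2

The posterior mean is a precision-weighted average: μ_n = (τ₀μ₀ + τ_data·x̄)/(τ₀+τ_data), with τ₀=1/σ₀² and τ_data=n/σ².
Here τ₀ = 1/57.4 = 0.017422 and τ_data = 19/16.5 = 1.151515, so τ_n = 1.168937.
Rearranging for μ₀: μ₀ = (μ_n·τ_n − τ_data·x̄)/τ₀ = (-11.4183·1.168937 − 1.151515·-11.7) / 0.017422 = 0.125452/0.017422 ≈ 7.2.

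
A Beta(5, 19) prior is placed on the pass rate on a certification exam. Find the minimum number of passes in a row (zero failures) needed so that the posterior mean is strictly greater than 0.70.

After k passes and 0 failures the posterior is Beta(5+k, 19), with mean (5+k)/(5+19+k).
Set (5+k)/(24+k) > 0.70 and solve: k > (0.70·24 − 5)/(1 − 0.70) = 39.333.
The smallest integer exceeding 39.333 is 40, and checking k=40: (45)/(64) = 0.7031 > 0.70.

k = 40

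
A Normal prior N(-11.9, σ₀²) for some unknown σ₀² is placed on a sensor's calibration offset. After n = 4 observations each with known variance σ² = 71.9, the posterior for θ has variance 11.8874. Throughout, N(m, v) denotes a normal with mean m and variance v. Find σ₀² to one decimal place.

For the Normal–Normal model with known σ², precisions add: τ_n = τ₀ + n/σ².
So 1/σ₀² = 1/11.8874 − 4/71.9 = 0.084123 − 0.055633 = 0.028490.
Hence σ₀² = 1/0.028490 ≈ 35.1.

σ₀² = 35.1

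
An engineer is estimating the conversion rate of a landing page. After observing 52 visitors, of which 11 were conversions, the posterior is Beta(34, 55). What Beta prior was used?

A Beta(a, b) prior with s successes and f failures in binomial data gives a Beta(a+s, b+f) posterior.
Subtract the data counts: 34−11=23, 55−41=14.

Beta(23, 14)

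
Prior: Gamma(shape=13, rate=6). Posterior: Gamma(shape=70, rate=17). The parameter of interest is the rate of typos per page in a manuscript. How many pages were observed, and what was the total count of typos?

n = 11 pages with total 57 typos

Gamma–Poisson conjugacy: posterior shape = α + Σxᵢ, posterior rate = β + n.
Matching: Σxᵢ = 70 − 13 = 57 and n = 17 − 6 = 11.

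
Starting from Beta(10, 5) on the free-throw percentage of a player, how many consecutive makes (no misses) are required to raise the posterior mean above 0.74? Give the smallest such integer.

After k makes and 0 misses the posterior is Beta(10+k, 5), with mean (10+k)/(10+5+k).
Set (10+k)/(15+k) > 0.74 and solve: k > (0.74·15 − 10)/(1 − 0.74) = 4.231.
The smallest integer exceeding 4.231 is 5.

k = 5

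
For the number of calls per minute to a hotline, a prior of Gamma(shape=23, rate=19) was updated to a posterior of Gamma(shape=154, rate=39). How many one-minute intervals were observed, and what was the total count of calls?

n = 20 one-minute intervals with total 131 calls

A Gamma(α, β) prior (rate parametrization) on a Poisson rate with n observations summing to S gives posterior Gamma(α+S, β+n).
Matching: Σxᵢ = 154 − 23 = 131 and n = 39 − 19 = 20.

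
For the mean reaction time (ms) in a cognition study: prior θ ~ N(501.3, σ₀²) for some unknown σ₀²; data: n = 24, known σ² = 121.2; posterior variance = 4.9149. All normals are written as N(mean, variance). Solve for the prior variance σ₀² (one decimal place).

For the Normal–Normal model with known σ², precisions add: τ_n = τ₀ + n/σ².
So 1/σ₀² = 1/4.9149 − 24/121.2 = 0.203463 − 0.198020 = 0.005443.
Hence σ₀² = 1/0.005443 ≈ 183.7.

σ₀² = 183.7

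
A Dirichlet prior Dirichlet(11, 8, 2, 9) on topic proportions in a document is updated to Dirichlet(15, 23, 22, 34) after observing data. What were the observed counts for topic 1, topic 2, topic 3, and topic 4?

counts (4, 15, 20, 25)

For a Dirichlet(α) prior with multinomial counts c, the posterior is Dirichlet(α + c) componentwise.
Counts are posterior − prior componentwise: 15−11=4, 23−8=15, 22−2=20, 34−9=25.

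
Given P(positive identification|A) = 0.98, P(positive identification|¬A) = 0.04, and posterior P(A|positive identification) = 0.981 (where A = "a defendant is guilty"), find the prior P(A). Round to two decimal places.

P(A) = 0.68

Bayes' rule in odds form gives O(A|E) = O(A)·[P(E|A)/P(E|¬A)], hence O(A) = O(A|E)/LR.
Posterior odds = 0.981/(1−0.981) = 51.6316. LR = 0.98/0.04 = 24.5000.
Prior odds = 51.6316/24.5000 = 2.1074, so P(A) = 2.1074/(1+2.1074) ≈ 0.68.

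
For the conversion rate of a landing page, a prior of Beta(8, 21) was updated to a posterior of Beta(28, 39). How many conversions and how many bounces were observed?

Under Beta–binomial conjugacy the posterior parameters are (a+s, b+f).
So s = 28 − 8 = 20 and f = 39 − 21 = 18.

20 conversions and 18 bounces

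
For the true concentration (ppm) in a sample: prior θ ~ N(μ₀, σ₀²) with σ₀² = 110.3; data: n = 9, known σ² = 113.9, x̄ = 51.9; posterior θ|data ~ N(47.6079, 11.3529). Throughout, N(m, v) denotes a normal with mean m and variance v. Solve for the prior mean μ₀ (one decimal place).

μ₀ = 10.2

The posterior mean is a precision-weighted average: μ_n = (τ₀μ₀ + τ_data·x̄)/(τ₀+τ_data), with τ₀=1/σ₀² and τ_data=n/σ².
Here τ₀ = 1/110.3 = 0.009066 and τ_data = 9/113.9 = 0.079017, so τ_n = 0.088083.
Rearranging for μ₀: μ₀ = (μ_n·τ_n − τ_data·x̄)/τ₀ = (47.6079·0.088083 − 0.079017·51.9) / 0.009066 = 0.092464/0.009066 ≈ 10.2.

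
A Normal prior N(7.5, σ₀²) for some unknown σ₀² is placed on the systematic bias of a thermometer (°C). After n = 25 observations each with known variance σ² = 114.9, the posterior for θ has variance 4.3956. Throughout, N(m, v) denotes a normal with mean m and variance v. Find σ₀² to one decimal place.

Posterior precision equals prior precision plus data precision: 1/σ_n² = 1/σ₀² + n/σ².
So 1/σ₀² = 1/4.3956 − 25/114.9 = 0.227500 − 0.217581 = 0.009919.
Hence σ₀² = 1/0.009919 ≈ 100.8.

σ₀² = 100.8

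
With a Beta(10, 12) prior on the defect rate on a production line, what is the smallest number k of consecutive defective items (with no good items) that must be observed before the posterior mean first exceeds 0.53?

k = 4

After k defective items and 0 good items the posterior is Beta(10+k, 12), with mean (10+k)/(10+12+k).
Set (10+k)/(22+k) > 0.53 and solve: k > (0.53·22 − 10)/(1 − 0.53) = 3.532.
The smallest integer exceeding 3.532 is 4.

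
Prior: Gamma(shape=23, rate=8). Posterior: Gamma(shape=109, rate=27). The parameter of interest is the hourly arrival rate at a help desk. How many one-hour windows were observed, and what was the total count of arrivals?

A Gamma(α, β) prior (rate parametrization) on a Poisson rate with n observations summing to S gives posterior Gamma(α+S, β+n).
Matching: Σxᵢ = 109 − 23 = 86 and n = 27 − 8 = 19.

n = 19 one-hour windows with total 86 arrivals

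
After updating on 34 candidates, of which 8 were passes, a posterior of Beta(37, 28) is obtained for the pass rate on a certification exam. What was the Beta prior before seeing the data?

Under Beta–binomial conjugacy the posterior parameters are (a+s, b+f).
Subtract the data counts: 37−8=29, 28−26=2.

Beta(29, 2)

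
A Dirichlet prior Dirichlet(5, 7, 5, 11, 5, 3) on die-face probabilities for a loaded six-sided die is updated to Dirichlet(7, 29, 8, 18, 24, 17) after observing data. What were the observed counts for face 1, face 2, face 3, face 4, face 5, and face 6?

counts (2, 22, 3, 7, 19, 14)

For a Dirichlet(α) prior with multinomial counts c, the posterior is Dirichlet(α + c) componentwise.
Counts are posterior − prior componentwise: 7−5=2, 29−7=22, 8−5=3, 18−11=7, 24−5=19, 17−3=14.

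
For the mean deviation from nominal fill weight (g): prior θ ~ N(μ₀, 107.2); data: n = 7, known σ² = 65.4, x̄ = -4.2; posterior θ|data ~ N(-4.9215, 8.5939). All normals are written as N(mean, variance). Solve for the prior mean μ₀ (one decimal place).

With known observation variance, the Normal–Normal posterior has precision τ_n = τ₀ + n/σ² and mean μ_n = (τ₀μ₀ + (n/σ²)x̄)/τ_n.
Here τ₀ = 1/107.2 = 0.009328 and τ_data = 7/65.4 = 0.107034, so τ_n = 0.116362.
Rearranging for μ₀: μ₀ = (μ_n·τ_n − τ_data·x̄)/τ₀ = (-4.9215·0.116362 − 0.107034·-4.2) / 0.009328 = -0.123133/0.009328 ≈ -13.2.

μ₀ = -13.2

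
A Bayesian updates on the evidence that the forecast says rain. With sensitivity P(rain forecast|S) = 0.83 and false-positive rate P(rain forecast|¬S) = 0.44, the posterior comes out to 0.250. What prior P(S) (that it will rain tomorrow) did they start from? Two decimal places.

P(S) = 0.15

Bayes' rule in odds form gives O(S|E) = O(S)·[P(E|S)/P(E|¬S)], hence O(S) = O(S|E)/LR.
Posterior odds = 0.250/(1−0.250) = 0.3333. LR = 0.83/0.44 = 1.8864.
Prior odds = 0.3333/1.8864 = 0.1767, so P(S) = 0.1767/(1+0.1767) ≈ 0.15.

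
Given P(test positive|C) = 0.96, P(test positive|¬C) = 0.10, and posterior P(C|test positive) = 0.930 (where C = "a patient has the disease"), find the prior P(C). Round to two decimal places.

P(C) = 0.58

In odds form, posterior odds = prior odds × likelihood ratio, so prior odds = posterior odds ÷ LR.
Posterior odds = 0.930/(1−0.930) = 13.2857. LR = 0.96/0.10 = 9.6000.
Prior odds = 13.2857/9.6000 = 1.3839, so P(C) = 1.3839/(1+1.3839) ≈ 0.58.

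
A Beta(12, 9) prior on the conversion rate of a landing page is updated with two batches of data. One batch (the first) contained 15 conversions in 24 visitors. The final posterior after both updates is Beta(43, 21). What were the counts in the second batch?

Sequential conjugate updates are equivalent to a single update on the pooled data, so total successes = posterior α − prior α and total failures = posterior β − prior β.
Total across both batches: 43−12=31 conversions, 21−9=12 bounces.
Subtract the first batch: 31−15=16 conversions and 12−9=3 bounces.

16 conversions and 3 bounces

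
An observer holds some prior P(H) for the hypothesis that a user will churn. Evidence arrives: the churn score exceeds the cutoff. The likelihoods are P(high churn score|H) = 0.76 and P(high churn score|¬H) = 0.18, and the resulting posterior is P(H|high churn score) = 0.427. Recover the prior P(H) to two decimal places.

In odds form, posterior odds = prior odds × likelihood ratio, so prior odds = posterior odds ÷ LR.
Posterior odds = 0.427/(1−0.427) = 0.7452. LR = 0.76/0.18 = 4.2222.
Prior odds = 0.7452/4.2222 = 0.1765, so P(H) = 0.1765/(1+0.1765) ≈ 0.15.

P(H) = 0.15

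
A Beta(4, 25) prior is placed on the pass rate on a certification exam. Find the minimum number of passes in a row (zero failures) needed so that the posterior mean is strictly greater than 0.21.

After k passes and 0 failures the posterior is Beta(4+k, 25), with mean (4+k)/(4+25+k).
Set (4+k)/(29+k) > 0.21 and solve: k > (0.21·29 − 4)/(1 − 0.21) = 2.646.
The smallest integer exceeding 2.646 is 3, and checking k=3: (7)/(32) = 0.2188 > 0.21.

k = 3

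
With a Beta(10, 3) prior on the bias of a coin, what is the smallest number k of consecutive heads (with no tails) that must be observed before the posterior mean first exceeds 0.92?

After k heads and 0 tails the posterior is Beta(10+k, 3), with mean (10+k)/(10+3+k).
Set (10+k)/(13+k) > 0.92 and solve: k > (0.92·13 − 10)/(1 − 0.92) = 24.500.
The smallest integer exceeding 24.500 is 25, and checking k=25: (35)/(38) = 0.9211 > 0.92.

k = 25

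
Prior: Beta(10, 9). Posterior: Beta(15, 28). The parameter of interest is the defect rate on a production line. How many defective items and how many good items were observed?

5 defective items and 19 good items

Beta is conjugate to the binomial likelihood: posterior = Beta(a+s, b+f).
Match parameters: s=15−10=5, f=28−9=19.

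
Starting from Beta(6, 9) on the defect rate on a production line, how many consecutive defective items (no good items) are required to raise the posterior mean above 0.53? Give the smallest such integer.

After k defective items and 0 good items the posterior is Beta(6+k, 9), with mean (6+k)/(6+9+k).
Set (6+k)/(15+k) > 0.53 and solve: k > (0.53·15 − 6)/(1 − 0.53) = 4.149.
The smallest integer exceeding 4.149 is 5.

k = 5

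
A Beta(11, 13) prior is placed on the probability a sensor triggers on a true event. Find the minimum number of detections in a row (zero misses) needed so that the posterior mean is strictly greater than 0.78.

After k detections and 0 misses the posterior is Beta(11+k, 13), with mean (11+k)/(11+13+k).
Set (11+k)/(24+k) > 0.78 and solve: k > (0.78·24 − 11)/(1 − 0.78) = 35.091.
The smallest integer exceeding 35.091 is 36, and checking k=36: (47)/(60) = 0.7833 > 0.78.

k = 36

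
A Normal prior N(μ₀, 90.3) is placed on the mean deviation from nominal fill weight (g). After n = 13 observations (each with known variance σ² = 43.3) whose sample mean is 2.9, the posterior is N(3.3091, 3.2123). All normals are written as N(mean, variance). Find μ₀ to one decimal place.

The posterior mean is a precision-weighted average: μ_n = (τ₀μ₀ + τ_data·x̄)/(τ₀+τ_data), with τ₀=1/σ₀² and τ_data=n/σ².
Here τ₀ = 1/90.3 = 0.011074 and τ_data = 13/43.3 = 0.300231, so τ_n = 0.311305.
Rearranging for μ₀: μ₀ = (μ_n·τ_n − τ_data·x̄)/τ₀ = (3.3091·0.311305 − 0.300231·2.9) / 0.011074 = 0.159469/0.011074 ≈ 14.4.

μ₀ = 14.4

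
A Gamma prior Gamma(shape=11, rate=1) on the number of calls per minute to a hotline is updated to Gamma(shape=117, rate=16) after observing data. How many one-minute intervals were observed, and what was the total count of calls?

n = 15 one-minute intervals with total 106 calls

Gamma–Poisson conjugacy: posterior shape = α + Σxᵢ, posterior rate = β + n.
Matching: Σxᵢ = 117 − 11 = 106 and n = 16 − 1 = 15.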